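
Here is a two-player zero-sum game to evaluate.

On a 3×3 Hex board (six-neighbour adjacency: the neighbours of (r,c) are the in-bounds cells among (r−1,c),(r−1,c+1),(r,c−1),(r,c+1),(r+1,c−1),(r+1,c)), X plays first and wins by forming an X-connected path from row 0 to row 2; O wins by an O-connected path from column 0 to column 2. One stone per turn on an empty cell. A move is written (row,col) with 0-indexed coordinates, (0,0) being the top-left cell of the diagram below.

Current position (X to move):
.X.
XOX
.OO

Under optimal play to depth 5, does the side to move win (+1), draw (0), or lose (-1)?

value(.X./XOX/.OO, X) = +1

ply 1, X at .X./XOX/.OO | (0,0)=-1→XX./XOX/.OO; (0,2)=-1→.XX/XOX/.OO; (2,0)=+1→.X./XOX/XOO*
ply 2: .X./XOX/XOO is terminal -1 (O); from .X./XOX/.OO depth 5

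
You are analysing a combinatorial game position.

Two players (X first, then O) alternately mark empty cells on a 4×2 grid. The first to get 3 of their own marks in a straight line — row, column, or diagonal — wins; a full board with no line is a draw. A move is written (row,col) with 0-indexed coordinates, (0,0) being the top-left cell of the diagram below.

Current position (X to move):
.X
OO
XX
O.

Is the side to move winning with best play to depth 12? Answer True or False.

[.X/OO/XX/O.] X move#1: (0,0):+0/XX/OO/XX/O.*, (3,1):+0/.X/OO/XX/OX
[XX/OO/XX/O.] O move#2: (3,1):+0/XX/OO/XX/OO*
[XX/OO/XX/OO] end (terminal +0, X#3); searched .X/OO/XX/O. to 12

X winning at [.X/OO/XX/O.]: False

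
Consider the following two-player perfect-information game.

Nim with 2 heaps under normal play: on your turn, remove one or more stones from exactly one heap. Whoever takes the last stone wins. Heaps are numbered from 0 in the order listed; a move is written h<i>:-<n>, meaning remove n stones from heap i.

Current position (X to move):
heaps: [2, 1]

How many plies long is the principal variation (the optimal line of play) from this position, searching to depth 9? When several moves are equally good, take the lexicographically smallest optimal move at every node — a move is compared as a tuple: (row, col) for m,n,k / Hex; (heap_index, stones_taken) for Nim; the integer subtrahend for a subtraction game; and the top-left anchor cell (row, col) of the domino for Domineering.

p1 X@[(2,1)]: h0:-1[(1,1)]+1* h0:-2[(0,1)]-1 h1:-1[(2,0)]-1
p2 O@[(1,1)]: h0:-1[(0,1)]-1* h1:-1[(1,0)]-1
p3 X@[(0,1)]: h1:-1[(0,0)]+1*
p4 O@[(0,0)] terminal -1; root [(2,1)] d9

PV length from [(2,1)]: 3 plies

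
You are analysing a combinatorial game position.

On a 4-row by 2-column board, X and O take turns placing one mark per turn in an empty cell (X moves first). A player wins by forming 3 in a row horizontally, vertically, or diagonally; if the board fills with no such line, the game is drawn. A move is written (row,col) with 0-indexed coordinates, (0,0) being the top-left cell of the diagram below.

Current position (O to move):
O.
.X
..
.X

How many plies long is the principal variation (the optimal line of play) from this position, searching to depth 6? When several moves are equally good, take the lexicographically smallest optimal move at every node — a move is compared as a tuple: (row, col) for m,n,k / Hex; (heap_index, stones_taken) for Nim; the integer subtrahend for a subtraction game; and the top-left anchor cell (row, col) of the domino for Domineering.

p1 O@[O./.X/../.X]: (0,1)[OO/.X/../.X]-1 (1,0)[O./OX/../.X]-1 (2,0)[O./.X/O./.X]-1 (2,1)[O./.X/.O/.X]+0* (3,0)[O./.X/../OX]-1
p2 X@[O./.X/.O/.X]: (0,1)[OX/.X/.O/.X]+0* (1,0)[O./XX/.O/.X]+0 (2,0)[O./.X/XO/.X]+0 (3,0)[O./.X/.O/XX]+0
p3 O@[OX/.X/.O/.X]: (1,0)[OX/OX/.O/.X]+0* (2,0)[OX/.X/OO/.X]+0 (3,0)[OX/.X/.O/OX]+0
p4 X@[OX/OX/.O/.X]: (2,0)[OX/OX/XO/.X]+0* (3,0)[OX/OX/.O/XX]-1
p5 O@[OX/OX/XO/.X]: (3,0)[OX/OX/XO/OX]+0*
p6 X@[OX/OX/XO/OX] terminal +0; root [O./.X/../.X] d6

PV length from [O./.X/../.X]: 5 plies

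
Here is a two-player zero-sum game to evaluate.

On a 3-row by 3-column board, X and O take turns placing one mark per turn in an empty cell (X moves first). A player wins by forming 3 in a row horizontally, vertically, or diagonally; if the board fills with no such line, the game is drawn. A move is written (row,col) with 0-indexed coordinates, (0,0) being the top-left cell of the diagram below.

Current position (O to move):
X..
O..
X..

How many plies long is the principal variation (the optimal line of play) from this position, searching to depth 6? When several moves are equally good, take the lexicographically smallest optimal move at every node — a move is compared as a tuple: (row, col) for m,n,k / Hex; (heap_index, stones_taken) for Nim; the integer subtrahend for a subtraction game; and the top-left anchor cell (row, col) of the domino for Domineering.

[X../O../X..] O move#1: (0,1):-1/XO./O../X.., (0,2):-1/X.O/O../X.., (1,1):+0/X../OO./X..*, (1,2):-1/X../O.O/X.., (2,1):-1/X../O../XO., (2,2):-1/X../O../X.O
[X../OO./X..] X move#2: (0,1):-1/XX./OO./X.., (0,2):-1/X.X/OO./X.., (1,2):+0/X../OOX/X..*, (2,1):-1/X../OO./XX., (2,2):-1/X../OO./X.X
[X../OOX/X..] O move#3: (0,1):+0/XO./OOX/X..*, (0,2):+0/X.O/OOX/X.., (2,1):+0/X../OOX/XO., (2,2):+0/X../OOX/X.O
[XO./OOX/X..] X move#4: (0,2):-1/XOX/OOX/X.., (2,1):+0/XO./OOX/XX.*, (2,2):-1/XO./OOX/X.X
[XO./OOX/XX.] O move#5: (0,2):-1/XOO/OOX/XX., (2,2):+0/XO./OOX/XXO*
[XO./OOX/XXO] X move#6: (0,2):+0/XOX/OOX/XXO*
[XOX/OOX/XXO] end (terminal +0, O#7); searched X../O../X.. to 6

PV length from [X../O../X..]: 6 plies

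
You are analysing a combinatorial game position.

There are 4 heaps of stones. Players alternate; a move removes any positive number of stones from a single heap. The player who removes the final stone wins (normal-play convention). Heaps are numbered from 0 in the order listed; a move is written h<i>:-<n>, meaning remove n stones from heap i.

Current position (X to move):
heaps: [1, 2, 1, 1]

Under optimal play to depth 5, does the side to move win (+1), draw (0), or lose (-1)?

value((1,2,1,1), X) = +1

p1 X@[(1,2,1,1)]: h0:-1[(0,2,1,1)]-1 h1:-1[(1,1,1,1)]+1* h1:-2[(1,0,1,1)]-1 h2:-1[(1,2,0,1)]-1 h3:-1[(1,2,1,0)]-1
p2 O@[(1,1,1,1)]: h0:-1[(0,1,1,1)]-1* h1:-1[(1,0,1,1)]-1 h2:-1[(1,1,0,1)]-1 h3:-1[(1,1,1,0)]-1
p3 X@[(0,1,1,1)]: h1:-1[(0,0,1,1)]+1* h2:-1[(0,1,0,1)]+1 h3:-1[(0,1,1,0)]+1
p4 O@[(0,0,1,1)]: h2:-1[(0,0,0,1)]-1* h3:-1[(0,0,1,0)]-1
p5 X@[(0,0,0,1)]: h3:-1[(0,0,0,0)]+1*
p6 O@[(0,0,0,0)] terminal -1; root [(1,2,1,1)] d5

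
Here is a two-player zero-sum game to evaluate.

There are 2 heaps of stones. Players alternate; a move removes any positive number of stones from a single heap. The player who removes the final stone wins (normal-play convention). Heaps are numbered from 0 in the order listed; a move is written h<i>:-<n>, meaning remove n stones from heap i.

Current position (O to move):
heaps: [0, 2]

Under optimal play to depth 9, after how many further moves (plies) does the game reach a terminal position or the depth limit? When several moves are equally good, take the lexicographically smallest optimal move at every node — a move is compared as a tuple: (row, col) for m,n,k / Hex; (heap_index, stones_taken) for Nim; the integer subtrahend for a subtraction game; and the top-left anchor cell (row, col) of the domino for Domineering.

PV length from [(0,2)]: 1 ply

p1 O@[(0,2)]: h1:-1[(0,1)]-1 h1:-2[(0,0)]+1*
p2 X@[(0,0)] terminal -1; root [(0,2)] d9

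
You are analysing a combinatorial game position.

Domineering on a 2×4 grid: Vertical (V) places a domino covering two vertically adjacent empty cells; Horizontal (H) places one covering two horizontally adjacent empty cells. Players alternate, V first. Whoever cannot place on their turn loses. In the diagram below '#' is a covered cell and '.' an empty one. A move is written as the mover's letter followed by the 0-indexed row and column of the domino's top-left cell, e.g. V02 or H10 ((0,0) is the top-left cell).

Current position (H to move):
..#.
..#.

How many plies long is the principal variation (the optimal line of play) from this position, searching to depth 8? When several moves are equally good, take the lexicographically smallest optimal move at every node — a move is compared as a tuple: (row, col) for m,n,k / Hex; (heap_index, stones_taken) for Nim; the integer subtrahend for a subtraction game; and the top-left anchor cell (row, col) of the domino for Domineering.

p1 H@[..#./..#.]: H00[###./..#.]+1* H10[..#./###.]+1
p2 V@[###./..#.]: V03[####/..##]-1*
p3 H@[####/..##]: H10[####/####]+1*
p4 V@[####/####] terminal -1; root [..#./..#.] d8

PV length from [..#./..#.]: 3 plies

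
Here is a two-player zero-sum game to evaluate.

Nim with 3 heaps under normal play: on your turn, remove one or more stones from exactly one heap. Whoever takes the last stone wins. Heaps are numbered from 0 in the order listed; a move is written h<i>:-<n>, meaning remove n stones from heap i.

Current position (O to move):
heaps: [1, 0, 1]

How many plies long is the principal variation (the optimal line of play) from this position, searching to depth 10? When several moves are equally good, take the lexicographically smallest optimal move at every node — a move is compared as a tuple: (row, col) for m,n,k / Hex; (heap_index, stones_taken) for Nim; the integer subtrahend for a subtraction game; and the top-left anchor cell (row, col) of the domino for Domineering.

[(1,0,1)] O move#1: h0:-1:-1/(0,0,1)*, h2:-1:-1/(1,0,0)
[(0,0,1)] X move#2: h2:-1:+1/(0,0,0)*
[(0,0,0)] end (terminal -1, O#3); searched (1,0,1) to 10

PV length from [(1,0,1)]: 2 plies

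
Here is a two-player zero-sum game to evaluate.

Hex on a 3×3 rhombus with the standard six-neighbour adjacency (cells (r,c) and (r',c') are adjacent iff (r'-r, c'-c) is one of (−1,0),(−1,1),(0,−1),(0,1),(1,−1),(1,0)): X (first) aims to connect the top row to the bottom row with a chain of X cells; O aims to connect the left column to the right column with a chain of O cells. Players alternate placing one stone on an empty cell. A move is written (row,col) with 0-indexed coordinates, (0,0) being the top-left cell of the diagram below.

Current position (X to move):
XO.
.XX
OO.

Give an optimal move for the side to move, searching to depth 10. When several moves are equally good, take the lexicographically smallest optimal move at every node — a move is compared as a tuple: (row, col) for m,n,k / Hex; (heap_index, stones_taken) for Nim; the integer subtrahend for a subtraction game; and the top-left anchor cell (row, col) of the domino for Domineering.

X's best at [XO./.XX/OO.]: (2,2)

ply 1, X at XO./.XX/OO. | (0,2)=-1→XOX/.XX/OO.; (1,0)=-1→XO./XXX/OO.; (2,2)=+1→XO./.XX/OOX*
ply 2, O at XO./.XX/OOX | (0,2)=-1→XOO/.XX/OOX*; (1,0)=-1→XO./OXX/OOX
ply 3, X at XOO/.XX/OOX | (1,0)=+1→XOO/XXX/OOX*
ply 4: XOO/XXX/OOX is terminal -1 (O); from XO./.XX/OO. depth 10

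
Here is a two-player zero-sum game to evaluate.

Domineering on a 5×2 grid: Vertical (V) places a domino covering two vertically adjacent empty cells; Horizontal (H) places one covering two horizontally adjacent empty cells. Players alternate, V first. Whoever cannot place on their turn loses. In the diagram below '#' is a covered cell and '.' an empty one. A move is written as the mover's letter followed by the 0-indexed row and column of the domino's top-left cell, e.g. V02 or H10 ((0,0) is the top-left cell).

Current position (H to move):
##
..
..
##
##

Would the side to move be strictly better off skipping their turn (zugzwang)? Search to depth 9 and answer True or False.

p1 H@[##/../../##/##]: H10[##/##/../##/##]+1* H20[##/../##/##/##]+1
p2 V@[##/##/../##/##] terminal -1; root [##/../../##/##] d9
suppose H passes — search the same position with V to move:
pass> p1 V@[##/../../##/##]: V10[##/#./#./##/##]+1* V11[##/.#/.#/##/##]+1
pass> p2 H@[##/#./#./##/##] terminal -1; root [##/../../##/##] d9
for H: play +1, pass -1

zugzwang(##/../../##/##, H) = False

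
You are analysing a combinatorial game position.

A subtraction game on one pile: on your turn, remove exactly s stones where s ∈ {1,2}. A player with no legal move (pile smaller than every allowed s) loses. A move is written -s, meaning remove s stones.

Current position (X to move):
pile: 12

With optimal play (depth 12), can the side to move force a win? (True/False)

[12] X move#1: -1:-1/11*, -2:-1/10
[11] O move#2: -1:-1/10, -2:+1/9*
[9] X move#3: -1:-1/8*, -2:-1/7
[8] O move#4: -1:-1/7, -2:+1/6*
[6] X move#5: -1:-1/5*, -2:-1/4
[5] O move#6: -1:-1/4, -2:+1/3*
[3] X move#7: -1:-1/2*, -2:-1/1
[2] O move#8: -1:-1/1, -2:+1/0*
[0] end (terminal -1, X#9); searched 12 to 12

X winning at [12]: False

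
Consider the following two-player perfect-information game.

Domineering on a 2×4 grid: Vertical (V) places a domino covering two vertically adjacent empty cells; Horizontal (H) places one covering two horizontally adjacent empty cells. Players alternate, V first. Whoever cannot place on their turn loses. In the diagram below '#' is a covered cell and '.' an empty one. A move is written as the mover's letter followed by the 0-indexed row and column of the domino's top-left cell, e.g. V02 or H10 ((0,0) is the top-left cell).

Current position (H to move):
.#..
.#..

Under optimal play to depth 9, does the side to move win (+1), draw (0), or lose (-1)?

p1 H@[.#../.#..]: H02[.###/.#..]+1* H12[.#../.###]+1
p2 V@[.###/.#..]: V00[####/##..]-1*
p3 H@[####/##..]: H12[####/####]+1*
p4 V@[####/####] terminal -1; root [.#../.#..] d9

value(.#../.#.., H) = +1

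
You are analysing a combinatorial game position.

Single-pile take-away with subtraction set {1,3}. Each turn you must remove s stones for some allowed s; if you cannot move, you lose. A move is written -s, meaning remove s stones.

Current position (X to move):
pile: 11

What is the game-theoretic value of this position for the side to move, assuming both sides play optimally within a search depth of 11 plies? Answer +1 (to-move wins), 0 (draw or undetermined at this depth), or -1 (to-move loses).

ply 1, X at 11 | -1=+1→10*; -3=+1→8
ply 2, O at 10 | -1=-1→9*; -3=-1→7
ply 3, X at 9 | -1=+1→8*; -3=+1→6
ply 4, O at 8 | -1=-1→7*; -3=-1→5
ply 5, X at 7 | -1=+1→6*; -3=+1→4
ply 6, O at 6 | -1=-1→5*; -3=-1→3
ply 7, X at 5 | -1=+1→4*; -3=+1→2
ply 8, O at 4 | -1=-1→3*; -3=-1→1
ply 9, X at 3 | -1=+1→2*; -3=+1→0
ply 10, O at 2 | -1=-1→1*
ply 11, X at 1 | -1=+1→0*
ply 12: 0 is terminal -1 (O); from 11 depth 11

value(11, X) = +1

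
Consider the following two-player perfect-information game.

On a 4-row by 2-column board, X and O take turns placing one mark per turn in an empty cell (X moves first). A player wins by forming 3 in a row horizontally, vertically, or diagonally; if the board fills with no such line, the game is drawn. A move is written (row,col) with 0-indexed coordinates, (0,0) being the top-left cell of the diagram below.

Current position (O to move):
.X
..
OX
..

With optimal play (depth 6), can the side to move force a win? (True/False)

p1 O@[.X/../OX/..]: (0,0)[OX/../OX/..]-1 (1,0)[.X/O./OX/..]-1 (1,1)[.X/.O/OX/..]+0* (3,0)[.X/../OX/O.]-1 (3,1)[.X/../OX/.O]-1
p2 X@[.X/.O/OX/..]: (0,0)[XX/.O/OX/..]+0* (1,0)[.X/XO/OX/..]+0 (3,0)[.X/.O/OX/X.]+0 (3,1)[.X/.O/OX/.X]-1
p3 O@[XX/.O/OX/..]: (1,0)[XX/OO/OX/..]+0* (3,0)[XX/.O/OX/O.]+0 (3,1)[XX/.O/OX/.O]+0
p4 X@[XX/OO/OX/..]: (3,0)[XX/OO/OX/X.]+0* (3,1)[XX/OO/OX/.X]-1
p5 O@[XX/OO/OX/X.]: (3,1)[XX/OO/OX/XO]+0*
p6 X@[XX/OO/OX/XO] terminal +0; root [.X/../OX/..] d6

O winning at [.X/../OX/..]: False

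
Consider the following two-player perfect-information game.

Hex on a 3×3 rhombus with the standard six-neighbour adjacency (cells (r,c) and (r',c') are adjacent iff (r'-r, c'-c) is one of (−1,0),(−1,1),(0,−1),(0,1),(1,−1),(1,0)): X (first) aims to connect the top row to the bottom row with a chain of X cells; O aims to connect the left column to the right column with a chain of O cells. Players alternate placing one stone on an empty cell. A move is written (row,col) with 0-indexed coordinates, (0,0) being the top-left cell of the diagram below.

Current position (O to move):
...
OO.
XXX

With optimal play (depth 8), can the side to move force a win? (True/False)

[.../OO./XXX] O move#1: (0,0):+1/O../OO./XXX*, (0,1):+1/.O./OO./XXX, (0,2):+1/..O/OO./XXX, (1,2):+1/.../OOO/XXX
[O../OO./XXX] X move#2: (0,1):-1/OX./OO./XXX*, (0,2):-1/O.X/OO./XXX, (1,2):-1/O../OOX/XXX
[OX./OO./XXX] O move#3: (0,2):+1/OXO/OO./XXX*, (1,2):+1/OX./OOO/XXX
[OXO/OO./XXX] end (terminal -1, X#4); searched .../OO./XXX to 8

O winning at [.../OO./XXX]: True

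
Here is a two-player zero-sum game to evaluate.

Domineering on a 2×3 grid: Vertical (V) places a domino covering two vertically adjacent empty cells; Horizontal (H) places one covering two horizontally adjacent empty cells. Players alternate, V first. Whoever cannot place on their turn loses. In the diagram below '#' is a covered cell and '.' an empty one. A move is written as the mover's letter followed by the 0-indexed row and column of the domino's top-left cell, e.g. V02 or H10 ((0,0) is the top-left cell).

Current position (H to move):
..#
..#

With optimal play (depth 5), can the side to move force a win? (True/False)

p1 H@[..#/..#]: H00[###/..#]+1* H10[..#/###]+1
p2 V@[###/..#] terminal -1; root [..#/..#] d5

H winning at [..#/..#]: True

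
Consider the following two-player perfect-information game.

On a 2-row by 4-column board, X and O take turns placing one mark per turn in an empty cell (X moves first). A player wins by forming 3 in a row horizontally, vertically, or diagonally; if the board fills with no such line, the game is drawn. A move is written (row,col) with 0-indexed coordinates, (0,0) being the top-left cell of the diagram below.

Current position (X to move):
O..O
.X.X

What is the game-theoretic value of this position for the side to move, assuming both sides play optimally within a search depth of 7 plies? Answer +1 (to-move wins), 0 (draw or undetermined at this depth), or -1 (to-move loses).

value(O..O/.X.X, X) = +1

[O..O/.X.X] X move#1: (0,1):+0/OX.O/.X.X, (0,2):+0/O.XO/.X.X, (1,0):+0/O..O/XX.X, (1,2):+1/O..O/.XXX*
[O..O/.XXX] end (terminal -1, O#2); searched O..O/.X.X to 7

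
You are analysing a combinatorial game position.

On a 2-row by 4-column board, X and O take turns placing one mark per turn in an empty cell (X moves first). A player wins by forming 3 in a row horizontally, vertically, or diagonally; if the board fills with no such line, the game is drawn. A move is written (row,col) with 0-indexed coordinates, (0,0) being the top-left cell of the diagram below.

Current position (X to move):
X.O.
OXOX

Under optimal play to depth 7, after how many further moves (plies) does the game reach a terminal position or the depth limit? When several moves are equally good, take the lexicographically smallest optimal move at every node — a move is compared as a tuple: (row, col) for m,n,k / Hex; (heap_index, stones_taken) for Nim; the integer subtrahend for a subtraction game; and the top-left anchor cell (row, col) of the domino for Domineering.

[X.O./OXOX] X move#1: (0,1):+0/XXO./OXOX*, (0,3):+0/X.OX/OXOX
[XXO./OXOX] O move#2: (0,3):+0/XXOO/OXOX*
[XXOO/OXOX] end (terminal +0, X#3); searched X.O./OXOX to 7

PV length from [X.O./OXOX]: 2 plies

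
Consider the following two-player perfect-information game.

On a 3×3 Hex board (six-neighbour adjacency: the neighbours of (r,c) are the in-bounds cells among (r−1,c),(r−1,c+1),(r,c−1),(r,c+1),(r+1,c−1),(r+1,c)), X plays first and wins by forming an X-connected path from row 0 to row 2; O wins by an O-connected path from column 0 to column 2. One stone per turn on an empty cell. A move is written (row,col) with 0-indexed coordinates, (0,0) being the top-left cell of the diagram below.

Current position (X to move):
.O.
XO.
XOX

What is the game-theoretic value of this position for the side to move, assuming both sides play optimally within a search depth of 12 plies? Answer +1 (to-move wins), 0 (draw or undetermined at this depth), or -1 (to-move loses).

[.O./XO./XOX] X move#1: (0,0):+1/XO./XO./XOX*, (0,2):+1/.OX/XO./XOX, (1,2):+1/.O./XOX/XOX
[XO./XO./XOX] end (terminal -1, O#2); searched .O./XO./XOX to 12

value(.O./XO./XOX, X) = +1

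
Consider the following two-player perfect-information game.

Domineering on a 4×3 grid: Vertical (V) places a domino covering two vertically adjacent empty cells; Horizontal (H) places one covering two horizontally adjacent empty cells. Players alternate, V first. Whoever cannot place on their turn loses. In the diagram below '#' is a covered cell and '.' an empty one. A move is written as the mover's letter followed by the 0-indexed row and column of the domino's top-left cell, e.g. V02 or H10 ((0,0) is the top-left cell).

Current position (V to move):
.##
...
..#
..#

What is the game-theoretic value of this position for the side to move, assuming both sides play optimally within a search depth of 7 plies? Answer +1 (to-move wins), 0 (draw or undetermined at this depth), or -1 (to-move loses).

p1 V@[.##/.../..#/..#]: V00[###/#../..#/..#]-1 V10[.##/#../#.#/..#]+1* V11[.##/.#./.##/..#]+1 V20[.##/.../#.#/#.#]+1 V21[.##/.../.##/.##]+1
p2 H@[.##/#../#.#/..#]: H11[.##/###/#.#/..#]-1* H30[.##/#../#.#/###]-1
p3 V@[.##/###/#.#/..#]: V21[.##/###/###/.##]+1*
p4 H@[.##/###/###/.##] terminal -1; root [.##/.../..#/..#] d7

value(.##/.../..#/..#, V) = +1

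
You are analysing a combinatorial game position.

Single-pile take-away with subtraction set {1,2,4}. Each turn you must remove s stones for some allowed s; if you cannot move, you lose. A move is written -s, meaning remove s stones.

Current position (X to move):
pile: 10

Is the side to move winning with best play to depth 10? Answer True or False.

X winning at [10]: True

p1 X@[10]: -1[9]+1* -2[8]-1 -4[6]+1
p2 O@[9]: -1[8]-1* -2[7]-1 -4[5]-1
p3 X@[8]: -1[7]-1 -2[6]+1* -4[4]-1
p4 O@[6]: -1[5]-1* -2[4]-1 -4[2]-1
p5 X@[5]: -1[4]-1 -2[3]+1* -4[1]-1
p6 O@[3]: -1[2]-1* -2[1]-1
p7 X@[2]: -1[1]-1 -2[0]+1*
p8 O@[0] terminal -1; root [10] d10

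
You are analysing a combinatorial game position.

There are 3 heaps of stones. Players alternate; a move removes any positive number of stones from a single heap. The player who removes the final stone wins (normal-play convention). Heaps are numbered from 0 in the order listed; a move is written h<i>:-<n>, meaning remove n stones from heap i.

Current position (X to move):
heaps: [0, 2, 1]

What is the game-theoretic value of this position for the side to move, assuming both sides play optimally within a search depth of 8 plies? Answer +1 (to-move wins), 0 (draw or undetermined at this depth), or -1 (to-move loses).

[(0,2,1)] X move#1: h1:-1:+1/(0,1,1)*, h1:-2:-1/(0,0,1), h2:-1:-1/(0,2,0)
[(0,1,1)] O move#2: h1:-1:-1/(0,0,1)*, h2:-1:-1/(0,1,0)
[(0,0,1)] X move#3: h2:-1:+1/(0,0,0)*
[(0,0,0)] end (terminal -1, O#4); searched (0,2,1) to 8

value((0,2,1), X) = +1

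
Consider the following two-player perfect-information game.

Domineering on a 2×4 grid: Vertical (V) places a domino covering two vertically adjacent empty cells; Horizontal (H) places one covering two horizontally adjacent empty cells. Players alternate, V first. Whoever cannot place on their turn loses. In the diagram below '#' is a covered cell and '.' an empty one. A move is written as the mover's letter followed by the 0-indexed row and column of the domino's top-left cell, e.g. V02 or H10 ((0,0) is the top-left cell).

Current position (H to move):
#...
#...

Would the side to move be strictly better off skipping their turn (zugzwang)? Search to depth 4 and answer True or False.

zugzwang(#.../#..., H) = False

p1 H@[#.../#...]: H01[###./#...]+1* H02[#.##/#...]+1 H11[#.../###.]+1 H12[#.../#.##]+1
p2 V@[###./#...]: V03[####/#..#]-1*
p3 H@[####/#..#]: H11[####/####]+1*
p4 V@[####/####] terminal -1; root [#.../#...] d4
if H skipped the turn, V would face:
~ p1 V@[#.../#...]: V01[##../##..]-1 V02[#.#./#.#.]+1* V03[#..#/#..#]-1
~ p2 H@[#.#./#.#.] terminal -1; root [#.../#...] d4
compare (H): move=+1 vs pass=-1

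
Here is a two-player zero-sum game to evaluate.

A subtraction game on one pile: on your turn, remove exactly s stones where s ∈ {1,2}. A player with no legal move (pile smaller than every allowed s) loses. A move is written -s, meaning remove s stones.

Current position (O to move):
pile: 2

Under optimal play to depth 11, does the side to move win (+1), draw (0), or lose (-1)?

[2] O move#1: -1:-1/1, -2:+1/0*
[0] end (terminal -1, X#2); searched 2 to 11

value(2, O) = +1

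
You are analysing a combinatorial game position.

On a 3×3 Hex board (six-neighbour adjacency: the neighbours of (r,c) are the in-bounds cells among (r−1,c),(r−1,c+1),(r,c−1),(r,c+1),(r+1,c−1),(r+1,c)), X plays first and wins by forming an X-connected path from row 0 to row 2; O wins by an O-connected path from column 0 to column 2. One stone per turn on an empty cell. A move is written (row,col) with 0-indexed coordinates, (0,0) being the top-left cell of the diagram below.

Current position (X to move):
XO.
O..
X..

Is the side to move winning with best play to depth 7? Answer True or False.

X winning at [XO./O../X..]: True

p1 X@[XO./O../X..]: (0,2)[XOX/O../X..]+1* (1,1)[XO./OX./X..]-1 (1,2)[XO./O.X/X..]-1 (2,1)[XO./O../XX.]-1 (2,2)[XO./O../X.X]-1
p2 O@[XOX/O../X..]: (1,1)[XOX/OO./X..]-1* (1,2)[XOX/O.O/X..]-1 (2,1)[XOX/O../XO.]-1 (2,2)[XOX/O../X.O]-1
p3 X@[XOX/OO./X..]: (1,2)[XOX/OOX/X..]+1* (2,1)[XOX/OO./XX.]-1 (2,2)[XOX/OO./X.X]-1
p4 O@[XOX/OOX/X..]: (2,1)[XOX/OOX/XO.]-1* (2,2)[XOX/OOX/X.O]-1
p5 X@[XOX/OOX/XO.]: (2,2)[XOX/OOX/XOX]+1*
p6 O@[XOX/OOX/XOX] terminal -1; root [XO./O../X..] d7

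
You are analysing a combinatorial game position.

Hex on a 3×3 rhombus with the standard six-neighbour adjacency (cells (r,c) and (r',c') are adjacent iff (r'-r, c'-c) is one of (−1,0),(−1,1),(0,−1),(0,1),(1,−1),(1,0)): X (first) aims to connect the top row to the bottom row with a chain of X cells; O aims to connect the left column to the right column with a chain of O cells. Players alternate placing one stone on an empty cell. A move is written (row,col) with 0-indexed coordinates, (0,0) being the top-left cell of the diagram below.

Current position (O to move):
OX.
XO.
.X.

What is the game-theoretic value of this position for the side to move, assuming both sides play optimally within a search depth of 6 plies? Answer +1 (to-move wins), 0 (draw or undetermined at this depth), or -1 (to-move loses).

value(OX./XO./.X., O) = +1

ply 1, O at OX./XO./.X. | (0,2)=-1→OXO/XO./.X.; (1,2)=-1→OX./XOO/.X.; (2,0)=+1→OX./XO./OX.*; (2,2)=-1→OX./XO./.XO
ply 2, X at OX./XO./OX. | (0,2)=-1→OXX/XO./OX.*; (1,2)=-1→OX./XOX/OX.; (2,2)=-1→OX./XO./OXX
ply 3, O at OXX/XO./OX. | (1,2)=+1→OXX/XOO/OX.*; (2,2)=-1→OXX/XO./OXO
ply 4: OXX/XOO/OX. is terminal -1 (X); from OX./XO./.X. depth 6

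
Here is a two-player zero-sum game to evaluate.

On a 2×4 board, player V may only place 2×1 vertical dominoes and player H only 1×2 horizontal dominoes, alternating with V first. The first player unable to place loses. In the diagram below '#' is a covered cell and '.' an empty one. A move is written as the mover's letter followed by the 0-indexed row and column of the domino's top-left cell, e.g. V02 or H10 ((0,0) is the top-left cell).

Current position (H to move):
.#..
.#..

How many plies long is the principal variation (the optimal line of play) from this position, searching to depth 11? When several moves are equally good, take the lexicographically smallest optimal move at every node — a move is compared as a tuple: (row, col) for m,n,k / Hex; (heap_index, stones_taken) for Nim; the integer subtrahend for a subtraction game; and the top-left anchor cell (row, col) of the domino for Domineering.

PV length from [.#../.#..]: 3 plies

[.#../.#..] H move#1: H02:+1/.###/.#..*, H12:+1/.#../.###
[.###/.#..] V move#2: V00:-1/####/##..*
[####/##..] H move#3: H12:+1/####/####*
[####/####] end (terminal -1, V#4); searched .#../.#.. to 11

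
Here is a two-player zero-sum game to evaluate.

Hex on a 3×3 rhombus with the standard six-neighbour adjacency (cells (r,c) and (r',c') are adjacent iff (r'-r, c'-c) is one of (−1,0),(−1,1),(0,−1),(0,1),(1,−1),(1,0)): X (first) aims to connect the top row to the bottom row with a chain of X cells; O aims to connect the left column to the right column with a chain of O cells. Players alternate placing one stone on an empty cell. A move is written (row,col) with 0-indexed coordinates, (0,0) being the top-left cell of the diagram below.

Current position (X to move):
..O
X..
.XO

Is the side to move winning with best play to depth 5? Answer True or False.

X winning at [..O/X../.XO]: True

[..O/X../.XO] X move#1: (0,0):+1/X.O/X../.XO*, (0,1):+1/.XO/X../.XO, (1,1):+1/..O/XX./.XO, (1,2):+1/..O/X.X/.XO, (2,0):+1/..O/X../XXO
[X.O/X../.XO] O move#2: (0,1):-1/XOO/X../.XO*, (1,1):-1/X.O/XO./.XO, (1,2):-1/X.O/X.O/.XO, (2,0):-1/X.O/X../OXO
[XOO/X../.XO] X move#3: (1,1):+1/XOO/XX./.XO*, (1,2):+1/XOO/X.X/.XO, (2,0):+1/XOO/X../XXO
[XOO/XX./.XO] end (terminal -1, O#4); searched ..O/X../.XO to 5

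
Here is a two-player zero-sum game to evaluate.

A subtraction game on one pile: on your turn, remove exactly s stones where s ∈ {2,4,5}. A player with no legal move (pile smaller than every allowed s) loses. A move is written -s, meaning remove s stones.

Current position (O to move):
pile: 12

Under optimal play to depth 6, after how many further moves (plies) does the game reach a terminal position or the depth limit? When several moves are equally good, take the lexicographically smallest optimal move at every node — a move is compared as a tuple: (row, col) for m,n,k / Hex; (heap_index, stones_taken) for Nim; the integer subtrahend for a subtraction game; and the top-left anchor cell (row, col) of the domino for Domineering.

p1 O@[12]: -2[10]-1 -4[8]+1* -5[7]+1
p2 X@[8]: -2[6]-1* -4[4]-1 -5[3]-1
p3 O@[6]: -2[4]-1 -4[2]-1 -5[1]+1*
p4 X@[1] terminal -1; root [12] d6

PV length from [12]: 3 plies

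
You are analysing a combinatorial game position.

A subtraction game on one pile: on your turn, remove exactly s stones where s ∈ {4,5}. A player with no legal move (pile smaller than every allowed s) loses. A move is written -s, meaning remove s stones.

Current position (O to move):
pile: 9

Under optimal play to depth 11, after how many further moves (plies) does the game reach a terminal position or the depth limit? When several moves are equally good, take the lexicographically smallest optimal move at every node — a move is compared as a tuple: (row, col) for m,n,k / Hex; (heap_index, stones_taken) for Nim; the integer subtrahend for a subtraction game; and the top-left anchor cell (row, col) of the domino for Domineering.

[9] O move#1: -4:-1/5*, -5:-1/4
[5] X move#2: -4:+1/1*, -5:+1/0
[1] end (terminal -1, O#3); searched 9 to 11

PV length from [9]: 2 plies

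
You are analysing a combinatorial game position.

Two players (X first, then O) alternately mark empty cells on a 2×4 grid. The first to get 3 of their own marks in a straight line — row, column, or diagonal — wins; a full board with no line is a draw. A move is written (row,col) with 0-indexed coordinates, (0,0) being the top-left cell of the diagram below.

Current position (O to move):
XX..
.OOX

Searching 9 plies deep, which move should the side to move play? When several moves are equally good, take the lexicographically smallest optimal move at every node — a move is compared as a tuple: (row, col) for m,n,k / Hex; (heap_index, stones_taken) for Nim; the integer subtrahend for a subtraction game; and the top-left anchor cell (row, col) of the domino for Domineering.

O's best at [XX../.OOX]: (1,0)

[XX../.OOX] O move#1: (0,2):+0/XXO./.OOX, (0,3):-1/XX.O/.OOX, (1,0):+1/XX../OOOX*
[XX../OOOX] end (terminal -1, X#2); searched XX../.OOX to 9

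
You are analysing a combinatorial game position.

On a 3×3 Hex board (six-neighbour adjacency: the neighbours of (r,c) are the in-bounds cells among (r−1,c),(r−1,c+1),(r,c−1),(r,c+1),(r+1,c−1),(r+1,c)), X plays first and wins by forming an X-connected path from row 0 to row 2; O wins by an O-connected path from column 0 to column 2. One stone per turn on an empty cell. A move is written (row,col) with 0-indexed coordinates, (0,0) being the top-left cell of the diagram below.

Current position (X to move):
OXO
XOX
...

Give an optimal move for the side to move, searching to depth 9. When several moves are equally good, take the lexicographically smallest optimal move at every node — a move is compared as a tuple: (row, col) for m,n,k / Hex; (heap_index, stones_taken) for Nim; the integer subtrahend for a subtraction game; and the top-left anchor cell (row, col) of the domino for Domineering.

X's best at [OXO/XOX/...]: (2,0)

[OXO/XOX/...] X move#1: (2,0):+1/OXO/XOX/X..*, (2,1):-1/OXO/XOX/.X., (2,2):-1/OXO/XOX/..X
[OXO/XOX/X..] end (terminal -1, O#2); searched OXO/XOX/... to 9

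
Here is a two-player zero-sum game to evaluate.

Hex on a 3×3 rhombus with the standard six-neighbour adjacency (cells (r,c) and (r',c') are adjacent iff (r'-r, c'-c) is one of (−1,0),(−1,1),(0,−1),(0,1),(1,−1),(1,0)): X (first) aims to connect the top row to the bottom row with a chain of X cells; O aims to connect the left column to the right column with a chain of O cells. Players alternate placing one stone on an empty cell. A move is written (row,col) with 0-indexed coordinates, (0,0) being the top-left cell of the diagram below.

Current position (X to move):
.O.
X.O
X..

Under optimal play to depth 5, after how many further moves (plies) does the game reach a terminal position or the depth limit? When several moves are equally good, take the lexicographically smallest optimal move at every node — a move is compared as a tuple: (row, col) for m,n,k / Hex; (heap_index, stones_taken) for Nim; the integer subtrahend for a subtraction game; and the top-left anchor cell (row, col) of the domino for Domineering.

PV length from [.O./X.O/X..]: 1 ply

[.O./X.O/X..] X move#1: (0,0):+1/XO./X.O/X..*, (0,2):+1/.OX/X.O/X.., (1,1):+1/.O./XXO/X.., (2,1):-1/.O./X.O/XX., (2,2):-1/.O./X.O/X.X
[XO./X.O/X..] end (terminal -1, O#2); searched .O./X.O/X.. to 5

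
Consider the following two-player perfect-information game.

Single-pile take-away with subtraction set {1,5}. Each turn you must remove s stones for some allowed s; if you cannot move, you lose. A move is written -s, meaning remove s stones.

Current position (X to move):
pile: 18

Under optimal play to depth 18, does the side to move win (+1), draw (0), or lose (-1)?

[18] X move#1: -1:-1/17*, -5:-1/13
[17] O move#2: -1:+1/16*, -5:+1/12
[16] X move#3: -1:-1/15*, -5:-1/11
[15] O move#4: -1:+1/14*, -5:+1/10
[14] X move#5: -1:-1/13*, -5:-1/9
[13] O move#6: -1:+1/12*, -5:+1/8
[12] X move#7: -1:-1/11*, -5:-1/7
[11] O move#8: -1:+1/10*, -5:+1/6
[10] X move#9: -1:-1/9*, -5:-1/5
[9] O move#10: -1:+1/8*, -5:+1/4
[8] X move#11: -1:-1/7*, -5:-1/3
[7] O move#12: -1:+1/6*, -5:+1/2
[6] X move#13: -1:-1/5*, -5:-1/1
[5] O move#14: -1:+1/4*, -5:+1/0
[4] X move#15: -1:-1/3*
[3] O move#16: -1:+1/2*
[2] X move#17: -1:-1/1*
[1] O move#18: -1:+1/0*
[0] end (terminal -1, X#19); searched 18 to 18

value(18, X) = -1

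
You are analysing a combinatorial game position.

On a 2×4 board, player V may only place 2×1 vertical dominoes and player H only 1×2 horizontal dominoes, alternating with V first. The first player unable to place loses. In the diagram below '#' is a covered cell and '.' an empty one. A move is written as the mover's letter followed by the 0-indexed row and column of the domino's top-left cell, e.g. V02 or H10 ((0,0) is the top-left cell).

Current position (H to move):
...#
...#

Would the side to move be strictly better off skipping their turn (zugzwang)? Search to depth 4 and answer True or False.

zugzwang(...#/...#, H) = False

p1 H@[...#/...#]: H00[##.#/...#]+1* H01[.###/...#]+1 H10[...#/##.#]+1 H11[...#/.###]+1
p2 V@[##.#/...#]: V02[####/..##]-1*
p3 H@[####/..##]: H10[####/####]+1*
p4 V@[####/####] terminal -1; root [...#/...#] d4
if H skipped the turn, V would face:
~ p1 V@[...#/...#]: V00[#..#/#..#]-1 V01[.#.#/.#.#]+1* V02[..##/..##]-1
~ p2 H@[.#.#/.#.#] terminal -1; root [...#/...#] d4
compare (H): move=+1 vs pass=-1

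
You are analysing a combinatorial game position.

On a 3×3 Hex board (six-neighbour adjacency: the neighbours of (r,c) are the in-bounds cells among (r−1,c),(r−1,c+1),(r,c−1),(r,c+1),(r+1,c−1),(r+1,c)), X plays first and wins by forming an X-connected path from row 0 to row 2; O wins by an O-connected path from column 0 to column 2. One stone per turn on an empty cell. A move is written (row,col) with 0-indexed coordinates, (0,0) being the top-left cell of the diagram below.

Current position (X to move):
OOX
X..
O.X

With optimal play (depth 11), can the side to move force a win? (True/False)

X winning at [OOX/X../O.X]: True

[OOX/X../O.X] X move#1: (1,1):+1/OOX/XX./O.X*, (1,2):+1/OOX/X.X/O.X, (2,1):+1/OOX/X../OXX
[OOX/XX./O.X] O move#2: (1,2):-1/OOX/XXO/O.X*, (2,1):-1/OOX/XX./OOX
[OOX/XXO/O.X] X move#3: (2,1):+1/OOX/XXO/OXX*
[OOX/XXO/OXX] end (terminal -1, O#4); searched OOX/X../O.X to 11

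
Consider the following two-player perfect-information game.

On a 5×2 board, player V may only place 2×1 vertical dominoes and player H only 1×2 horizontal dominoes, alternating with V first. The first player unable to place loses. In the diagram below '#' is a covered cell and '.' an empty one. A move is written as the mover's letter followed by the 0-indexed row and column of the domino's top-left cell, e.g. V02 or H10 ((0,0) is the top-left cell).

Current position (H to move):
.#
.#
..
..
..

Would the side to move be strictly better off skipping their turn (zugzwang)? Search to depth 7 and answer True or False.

ply 1, H at .#/.#/../../.. | H20=-1→.#/.#/##/../..; H30=+1→.#/.#/../##/..*; H40=-1→.#/.#/../../##
ply 2, V at .#/.#/../##/.. | V00=-1→##/##/../##/..*; V10=-1→.#/##/#./##/..
ply 3, H at ##/##/../##/.. | H20=+1→##/##/##/##/..*; H40=+1→##/##/../##/##
ply 4: ##/##/##/##/.. is terminal -1 (V); from .#/.#/../../.. depth 7
if H skipped the turn, V would face:
~ ply 1, V at .#/.#/../../.. | V00=-1→##/##/../../..; V10=-1→.#/##/#./../..; V20=+1→.#/.#/#./#./..*; V21=+1→.#/.#/.#/.#/..; V30=+1→.#/.#/../#./#.; V31=+1→.#/.#/../.#/.#
~ ply 2, H at .#/.#/#./#./.. | H40=-1→.#/.#/#./#./##*
~ ply 3, V at .#/.#/#./#./## | V00=+1→##/##/#./#./##*; V21=+1→.#/.#/##/##/##
~ ply 4: ##/##/#./#./## is terminal -1 (H); from .#/.#/../../.. depth 7
compare (H): move=+1 vs pass=-1

zugzwang(.#/.#/../../.., H) = False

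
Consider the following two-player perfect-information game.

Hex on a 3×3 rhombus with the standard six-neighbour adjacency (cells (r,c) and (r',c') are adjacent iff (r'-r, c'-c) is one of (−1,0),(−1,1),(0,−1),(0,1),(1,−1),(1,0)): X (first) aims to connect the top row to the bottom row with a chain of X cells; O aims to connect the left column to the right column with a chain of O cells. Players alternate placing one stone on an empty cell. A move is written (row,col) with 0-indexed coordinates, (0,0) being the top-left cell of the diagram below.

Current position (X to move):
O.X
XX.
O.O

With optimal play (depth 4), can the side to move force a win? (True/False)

X winning at [O.X/XX./O.O]: True

p1 X@[O.X/XX./O.O]: (0,1)[OXX/XX./O.O]-1 (1,2)[O.X/XXX/O.O]-1 (2,1)[O.X/XX./OXO]+1*
p2 O@[O.X/XX./OXO] terminal -1; root [O.X/XX./O.O] d4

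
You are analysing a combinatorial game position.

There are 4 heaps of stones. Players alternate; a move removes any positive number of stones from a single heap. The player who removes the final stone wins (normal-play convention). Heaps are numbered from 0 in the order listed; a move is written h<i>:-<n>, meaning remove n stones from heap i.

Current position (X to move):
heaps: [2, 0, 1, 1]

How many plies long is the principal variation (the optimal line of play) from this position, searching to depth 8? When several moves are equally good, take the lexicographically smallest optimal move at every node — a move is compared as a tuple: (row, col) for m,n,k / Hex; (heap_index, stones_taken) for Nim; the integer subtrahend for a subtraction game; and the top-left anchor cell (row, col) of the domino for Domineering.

p1 X@[(2,0,1,1)]: h0:-1[(1,0,1,1)]-1 h0:-2[(0,0,1,1)]+1* h2:-1[(2,0,0,1)]-1 h3:-1[(2,0,1,0)]-1
p2 O@[(0,0,1,1)]: h2:-1[(0,0,0,1)]-1* h3:-1[(0,0,1,0)]-1
p3 X@[(0,0,0,1)]: h3:-1[(0,0,0,0)]+1*
p4 O@[(0,0,0,0)] terminal -1; root [(2,0,1,1)] d8

PV length from [(2,0,1,1)]: 3 plies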